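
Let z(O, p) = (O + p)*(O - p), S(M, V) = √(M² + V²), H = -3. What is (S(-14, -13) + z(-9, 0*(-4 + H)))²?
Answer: (81 + √365)² ≈ 10021.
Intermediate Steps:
(S(-14, -13) + z(-9, 0*(-4 + H)))² = (√((-14)² + (-13)²) + ((-9)² - (0*(-4 - 3))²))² = (√(196 + 169) + (81 - (0*(-7))²))² = (√365 + (81 - 1*0²))² = (√365 + (81 - 1*0))² = (√365 + (81 + 0))² = (√365 + 81)² = (81 + √365)²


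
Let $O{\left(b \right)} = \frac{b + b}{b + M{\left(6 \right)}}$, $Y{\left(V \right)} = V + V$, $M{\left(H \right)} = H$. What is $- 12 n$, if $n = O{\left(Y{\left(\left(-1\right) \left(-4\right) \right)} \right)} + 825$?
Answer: $- \frac{69396}{7} \approx -9913.7$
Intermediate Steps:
$Y{\left(V \right)} = 2 V$
$O{\left(b \right)} = \frac{2 b}{6 + b}$ ($O{\left(b \right)} = \frac{b + b}{b + 6} = \frac{2 b}{6 + b}$)
$n = \frac{5783}{7}$ ($n = \frac{2 \cdot 2 \left(\left(-1\right) \left(-4\right)\right)}{6 + 2 \left(\left(-1\right) \left(-4\right)\right)} + 825 = \frac{2 \cdot 2 \cdot 4}{6 + 2 \cdot 4} + 825 = 2 \cdot 8 \frac{1}{6 + 8} + 825 = 2 \cdot 8 \cdot \frac{1}{14} + 825 = \frac{8}{7} + 825 = \frac{5783}{7} \approx 826.14$)
$- 12 n = \left(-12\right) \frac{5783}{7} = - \frac{69396}{7}$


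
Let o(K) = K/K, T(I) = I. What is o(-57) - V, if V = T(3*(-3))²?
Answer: -80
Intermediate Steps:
o(K) = 1
V = 81 (V = (3*(-3))² = (-9)² = 81)
o(-57) - V = 1 - 1*81 = 1 - 81 = -80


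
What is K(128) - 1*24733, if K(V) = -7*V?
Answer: -25629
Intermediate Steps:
K(128) - 1*24733 = -7*128 - 1*24733 = -896 - 24733 = -25629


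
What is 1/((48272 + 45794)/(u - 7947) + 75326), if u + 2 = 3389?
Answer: 2280/171696247 ≈ 1.3279e-5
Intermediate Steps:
u = 3387 (u = -2 + 3389 = 3387)
1/((48272 + 45794)/(u - 7947) + 75326) = 1/((48272 + 45794)/(3387 - 7947) + 75326) = 1/(94066/(-4560) + 75326) = 1/(94066*(-1/4560) + 75326) = 1/(-47033/2280 + 75326) = 1/(171696247/2280) = 2280/171696247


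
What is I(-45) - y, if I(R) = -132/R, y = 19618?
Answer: -294226/15 ≈ -19615.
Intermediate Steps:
I(-45) - y = -132/(-45) - 1*19618 = -132*(-1/45) - 19618 = 44/15 - 19618 = -294226/15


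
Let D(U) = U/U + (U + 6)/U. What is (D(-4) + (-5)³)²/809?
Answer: 62001/3236 ≈ 19.160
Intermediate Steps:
D(U) = 1 + (6 + U)/U
(D(-4) + (-5)³)²/809 = ((2 + 6/(-4)) + (-5)³)²/809 = ((2 + 6*(-¼)) - 125)²*(1/809) = ((2 - 3/2) - 125)²*(1/809) = (½ - 125)²*(1/809) = (-249/2)²*(1/809) = (62001/4)*(1/809) = 62001/3236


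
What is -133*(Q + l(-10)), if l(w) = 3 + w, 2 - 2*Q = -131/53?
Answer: 67165/106 ≈ 633.63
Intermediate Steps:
Q = 237/106 (Q = 1 - (-131)/(2*53) = 1 - ½*(-131/53) = 1 + 131/106 = 237/106 ≈ 2.2358)
-133*(Q + l(-10)) = -133*(237/106 + (3 - 10)) = -133*(237/106 - 7) = -133*(-505/106) = 67165/106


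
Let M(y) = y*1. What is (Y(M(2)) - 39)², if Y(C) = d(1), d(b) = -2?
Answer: 1681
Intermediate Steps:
M(y) = y
Y(C) = -2
(Y(M(2)) - 39)² = (-2 - 39)² = (-41)² = 1681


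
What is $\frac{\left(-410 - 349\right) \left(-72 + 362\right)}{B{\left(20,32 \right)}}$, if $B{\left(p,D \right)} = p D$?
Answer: $- \frac{22011}{64} \approx -343.92$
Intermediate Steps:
$B{\left(p,D \right)} = D p$
$\frac{\left(-410 - 349\right) \left(-72 + 362\right)}{B{\left(20,32 \right)}} = \frac{\left(-410 - 349\right) \left(-72 + 362\right)}{32 \cdot 20} = \frac{\left(-759\right) 290}{640} = \left(-220110\right) \frac{1}{640} = - \frac{22011}{64}$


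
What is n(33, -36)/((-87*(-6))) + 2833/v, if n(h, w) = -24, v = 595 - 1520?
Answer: -250171/80475 ≈ -3.1087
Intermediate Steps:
v = -925
n(33, -36)/((-87*(-6))) + 2833/v = -24/((-87*(-6))) + 2833/(-925) = -24/522 + 2833*(-1/925) = -24*1/522 - 2833/925 = -4/87 - 2833/925 = -250171/80475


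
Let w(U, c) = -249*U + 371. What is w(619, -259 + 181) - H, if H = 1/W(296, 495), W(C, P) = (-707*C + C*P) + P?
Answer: -9572636319/62257 ≈ -1.5376e+5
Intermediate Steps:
W(C, P) = P - 707*C + C*P
H = -1/62257 (H = 1/(495 - 707*296 + 296*495) = 1/(495 - 209272 + 146520) = 1/(-62257) = -1/62257 ≈ -1.6062e-5)
w(U, c) = 371 - 249*U
w(619, -259 + 181) - H = (371 - 249*619) - 1*(-1/62257) = (371 - 154131) + 1/62257 = -153760 + 1/62257 = -9572636319/62257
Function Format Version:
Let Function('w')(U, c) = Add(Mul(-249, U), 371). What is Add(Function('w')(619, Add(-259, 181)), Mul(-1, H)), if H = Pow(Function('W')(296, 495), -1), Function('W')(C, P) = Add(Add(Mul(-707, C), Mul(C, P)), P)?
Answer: Rational(-9572636319, 62257) ≈ -1.5376e+5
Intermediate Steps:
Function('W')(C, P) = Add(P, Mul(-707, C), Mul(C, P))
H = Rational(-1, 62257) (H = Pow(Add(495, Mul(-707, 296), Mul(296, 495)), -1) = Pow(Add(495, -209272, 146520), -1) = Pow(-62257, -1) = Rational(-1, 62257) ≈ -1.6062e-5)
Function('w')(U, c) = Add(371, Mul(-249, U))
Add(Function('w')(619, Add(-259, 181)), Mul(-1, H)) = Add(Add(371, Mul(-249, 619)), Mul(-1, Rational(-1, 62257))) = Add(Add(371, -154131), Rational(1, 62257)) = Add(-153760, Rational(1, 62257)) = Rational(-9572636319, 62257)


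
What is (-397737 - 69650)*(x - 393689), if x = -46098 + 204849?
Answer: 109806967006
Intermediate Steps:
x = 158751
(-397737 - 69650)*(x - 393689) = (-397737 - 69650)*(158751 - 393689) = -467387*(-234938) = 109806967006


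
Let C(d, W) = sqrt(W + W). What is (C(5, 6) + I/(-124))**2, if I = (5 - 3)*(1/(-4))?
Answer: 738049/61504 + sqrt(3)/62 ≈ 12.028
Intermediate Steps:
I = -1/2 (I = 2*(1*(-1/4)) = 2*(-1/4) = -1/2 ≈ -0.50000)
C(d, W) = sqrt(2)*sqrt(W) (C(d, W) = sqrt(2*W) = sqrt(2)*sqrt(W))
(C(5, 6) + I/(-124))**2 = (sqrt(2)*sqrt(6) - 1/2/(-124))**2 = (2*sqrt(3) - 1/2*(-1/124))**2 = (2*sqrt(3) + 1/248)**2 = (1/248 + 2*sqrt(3))**2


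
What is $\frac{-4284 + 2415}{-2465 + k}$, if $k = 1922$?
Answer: $\frac{623}{181} \approx 3.442$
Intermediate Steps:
$\frac{-4284 + 2415}{-2465 + k} = \frac{-4284 + 2415}{-2465 + 1922} = - \frac{1869}{-543} = \left(-1869\right) \left(- \frac{1}{543}\right) = \frac{623}{181}$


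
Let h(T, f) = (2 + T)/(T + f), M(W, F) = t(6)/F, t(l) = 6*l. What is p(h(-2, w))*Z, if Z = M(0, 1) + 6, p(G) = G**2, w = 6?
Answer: 0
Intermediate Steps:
M(W, F) = 36/F (M(W, F) = (6*6)/F = 36/F)
h(T, f) = (2 + T)/(T + f)
Z = 42 (Z = 36/1 + 6 = 36*1 + 6 = 36 + 6 = 42)
p(h(-2, w))*Z = ((2 - 2)/(-2 + 6))**2*42 = (0/4)**2*42 = ((1/4)*0)**2*42 = 0**2*42 = 0*42 = 0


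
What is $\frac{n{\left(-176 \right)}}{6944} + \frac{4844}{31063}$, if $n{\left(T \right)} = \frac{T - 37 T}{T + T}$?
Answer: $\frac{16538801}{107850736} \approx 0.15335$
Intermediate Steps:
$n{\left(T \right)} = -18$ ($n{\left(T \right)} = \frac{\left(-36\right) T}{2 T} = - 36 T \frac{1}{2 T} = -18$)
$\frac{n{\left(-176 \right)}}{6944} + \frac{4844}{31063} = - \frac{18}{6944} + \frac{4844}{31063} = \left(-18\right) \frac{1}{6944} + 4844 \cdot \frac{1}{31063} = - \frac{9}{3472} + \frac{4844}{31063} = \frac{16538801}{107850736}$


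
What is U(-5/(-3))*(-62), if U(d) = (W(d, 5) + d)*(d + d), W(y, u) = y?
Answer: -6200/9 ≈ -688.89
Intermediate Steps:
U(d) = 4*d² (U(d) = (d + d)*(d + d) = (2*d)*(2*d) = 4*d²)
U(-5/(-3))*(-62) = (4*(-5/(-3))²)*(-62) = (4*(-5*(-⅓))²)*(-62) = (4*(5/3)²)*(-62) = (4*(25/9))*(-62) = (100/9)*(-62) = -6200/9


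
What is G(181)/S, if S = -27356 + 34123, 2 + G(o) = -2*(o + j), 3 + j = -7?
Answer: -344/6767 ≈ -0.050835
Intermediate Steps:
j = -10 (j = -3 - 7 = -10)
G(o) = 18 - 2*o (G(o) = -2 - 2*(o - 10) = -2 - 2*(-10 + o) = -2 + (20 - 2*o) = 18 - 2*o)
S = 6767
G(181)/S = (18 - 2*181)/6767 = (18 - 362)*(1/6767) = -344*1/6767 = -344/6767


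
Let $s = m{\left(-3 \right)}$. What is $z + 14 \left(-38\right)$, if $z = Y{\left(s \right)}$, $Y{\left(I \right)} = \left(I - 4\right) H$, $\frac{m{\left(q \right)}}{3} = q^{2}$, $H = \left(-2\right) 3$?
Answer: $-670$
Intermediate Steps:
$H = -6$
$m{\left(q \right)} = 3 q^{2}$
$s = 27$ ($s = 3 \left(-3\right)^{2} = 3 \cdot 9 = 27$)
$Y{\left(I \right)} = 24 - 6 I$ ($Y{\left(I \right)} = \left(I - 4\right) \left(-6\right) = \left(-4 + I\right) \left(-6\right) = 24 - 6 I$)
$z = -138$ ($z = 24 - 162 = -138$)
$z + 14 \left(-38\right) = -138 + 14 \left(-38\right) = -138 - 532 = -670$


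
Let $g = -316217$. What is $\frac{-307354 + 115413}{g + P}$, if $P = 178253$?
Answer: $\frac{191941}{137964} \approx 1.3912$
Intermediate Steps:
$\frac{-307354 + 115413}{g + P} = \frac{-307354 + 115413}{-316217 + 178253} = - \frac{191941}{-137964} = \left(-191941\right) \left(- \frac{1}{137964}\right) = \frac{191941}{137964}$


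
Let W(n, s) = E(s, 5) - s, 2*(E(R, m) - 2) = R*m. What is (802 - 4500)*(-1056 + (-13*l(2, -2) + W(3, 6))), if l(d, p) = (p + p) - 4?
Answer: 3479818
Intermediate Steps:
E(R, m) = 2 + R*m/2 (E(R, m) = 2 + (R*m)/2 = 2 + R*m/2)
l(d, p) = -4 + 2*p (l(d, p) = 2*p - 4 = -4 + 2*p)
W(n, s) = 2 + 3*s/2 (W(n, s) = (2 + (½)*s*5) - s = (2 + 5*s/2) - s = 2 + 3*s/2)
(802 - 4500)*(-1056 + (-13*l(2, -2) + W(3, 6))) = (802 - 4500)*(-1056 + (-13*(-4 + 2*(-2)) + (2 + (3/2)*6))) = -3698*(-1056 + (-13*(-4 - 4) + (2 + 9))) = -3698*(-1056 + (-13*(-8) + 11)) = -3698*(-1056 + (104 + 11)) = -3698*(-1056 + 115) = -3698*(-941) = 3479818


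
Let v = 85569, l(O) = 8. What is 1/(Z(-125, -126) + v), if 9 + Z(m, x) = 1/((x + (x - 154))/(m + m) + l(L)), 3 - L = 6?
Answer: 1203/102928805 ≈ 1.1688e-5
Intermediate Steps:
L = -3 (L = 3 - 1*6 = 3 - 6 = -3)
Z(m, x) = -9 + 1/(8 + (-154 + 2*x)/(2*m)) (Z(m, x) = -9 + 1/((x + (x - 154))/(m + m) + 8) = -9 + 1/((x + (-154 + x))/((2*m)) + 8) = -9 + 1/((-154 + 2*x)*(1/(2*m)) + 8) = -9 + 1/((-154 + 2*x)/(2*m) + 8) = -9 + 1/(8 + (-154 + 2*x)/(2*m)))
1/(Z(-125, -126) + v) = 1/((693 - 71*(-125) - 9*(-126))/(-77 - 126 + 8*(-125)) + 85569) = 1/((693 + 8875 + 1134)/(-77 - 126 - 1000) + 85569) = 1/(10702/(-1203) + 85569) = 1/(-1/1203*10702 + 85569) = 1/(-10702/1203 + 85569) = 1/(102928805/1203) = 1203/102928805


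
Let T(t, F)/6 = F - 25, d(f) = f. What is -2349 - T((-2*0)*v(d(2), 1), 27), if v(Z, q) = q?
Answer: -2361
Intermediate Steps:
T(t, F) = -150 + 6*F (T(t, F) = 6*(F - 25) = 6*(-25 + F) = -150 + 6*F)
-2349 - T((-2*0)*v(d(2), 1), 27) = -2349 - (-150 + 6*27) = -2349 - (-150 + 162) = -2349 - 1*12 = -2349 - 12 = -2361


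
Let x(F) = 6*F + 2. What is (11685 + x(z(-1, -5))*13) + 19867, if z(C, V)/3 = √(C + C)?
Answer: 31578 + 234*I*√2 ≈ 31578.0 + 330.93*I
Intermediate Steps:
z(C, V) = 3*√2*√C (z(C, V) = 3*√(C + C) = 3*√(2*C) = 3*(√2*√C) = 3*√2*√C)
x(F) = 2 + 6*F
(11685 + x(z(-1, -5))*13) + 19867 = (11685 + (2 + 6*(3*√2*√(-1)))*13) + 19867 = (11685 + (2 + 6*(3*√2*I))*13) + 19867 = (11685 + (2 + 6*(3*I*√2))*13) + 19867 = (11685 + (2 + 18*I*√2)*13) + 19867 = (11685 + (26 + 234*I*√2)) + 19867 = (11711 + 234*I*√2) + 19867 = 31578 + 234*I*√2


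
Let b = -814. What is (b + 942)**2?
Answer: 16384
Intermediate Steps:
(b + 942)**2 = (-814 + 942)**2 = 128**2 = 16384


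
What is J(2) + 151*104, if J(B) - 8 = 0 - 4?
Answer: 15708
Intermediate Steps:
J(B) = 4 (J(B) = 8 + (0 - 4) = 8 - 4 = 4)
J(2) + 151*104 = 4 + 151*104 = 4 + 15704 = 15708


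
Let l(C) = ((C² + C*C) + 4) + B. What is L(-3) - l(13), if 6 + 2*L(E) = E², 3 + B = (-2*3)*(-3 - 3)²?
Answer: -243/2 ≈ -121.50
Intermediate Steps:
B = -219 (B = -3 + (-2*3)*(-3 - 3)² = -3 - 6*(-6)² = -3 - 6*36 = -3 - 216 = -219)
L(E) = -3 + E²/2
l(C) = -215 + 2*C² (l(C) = ((C² + C*C) + 4) - 219 = ((C² + C²) + 4) - 219 = (2*C² + 4) - 219 = (4 + 2*C²) - 219 = -215 + 2*C²)
L(-3) - l(13) = (-3 + (½)*(-3)²) - (-215 + 2*13²) = (-3 + (½)*9) - (-215 + 2*169) = (-3 + 9/2) - (-215 + 338) = 3/2 - 1*123 = 3/2 - 123 = -243/2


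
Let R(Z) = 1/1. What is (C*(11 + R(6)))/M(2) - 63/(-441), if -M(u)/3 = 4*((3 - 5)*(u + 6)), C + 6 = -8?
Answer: -41/56 ≈ -0.73214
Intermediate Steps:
R(Z) = 1
C = -14 (C = -6 - 8 = -14)
M(u) = 144 + 24*u (M(u) = -12*(3 - 5)*(u + 6) = -12*(-2*(6 + u)) = -12*(-12 - 2*u) = -3*(-48 - 8*u) = 144 + 24*u)
(C*(11 + R(6)))/M(2) - 63/(-441) = (-14*(11 + 1))/(144 + 24*2) - 63/(-441) = (-14*12)/(144 + 48) - 63*(-1/441) = -168/192 + ⅐ = -168*1/192 + ⅐ = -7/8 + ⅐ = -41/56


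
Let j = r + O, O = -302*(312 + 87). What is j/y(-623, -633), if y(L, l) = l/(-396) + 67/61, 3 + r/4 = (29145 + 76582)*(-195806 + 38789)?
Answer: -534683928597192/21715 ≈ -2.4623e+10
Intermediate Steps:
O = -120498 (O = -302*399 = -120498)
r = -66403745448 (r = -12 + 4*((29145 + 76582)*(-195806 + 38789)) = -12 + 4*(105727*(-157017)) = -12 + 4*(-16600936359) = -12 - 66403745436 = -66403745448)
y(L, l) = 67/61 - l/396 (y(L, l) = l*(-1/396) + 67*(1/61) = -l/396 + 67/61 = 67/61 - l/396)
j = -66403865946 (j = -66403745448 - 120498 = -66403865946)
j/y(-623, -633) = -66403865946/(67/61 - 1/396*(-633)) = -66403865946/(67/61 + 211/132) = -66403865946/21715/8052 = -66403865946*8052/21715 = -534683928597192/21715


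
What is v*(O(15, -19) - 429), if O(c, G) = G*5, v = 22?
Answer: -11528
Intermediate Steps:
O(c, G) = 5*G
v*(O(15, -19) - 429) = 22*(5*(-19) - 429) = 22*(-95 - 429) = 22*(-524) = -11528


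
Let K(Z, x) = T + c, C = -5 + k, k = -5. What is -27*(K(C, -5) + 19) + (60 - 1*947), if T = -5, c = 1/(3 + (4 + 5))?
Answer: -5069/4 ≈ -1267.3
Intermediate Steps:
c = 1/12 (c = 1/(3 + 9) = 1/12 ≈ 0.083333)
C = -10 (C = -5 - 5 = -10)
K(Z, x) = -59/12 (K(Z, x) = -5 + 1/12 = -59/12)
-27*(K(C, -5) + 19) + (60 - 1*947) = -27*(-59/12 + 19) + (60 - 1*947) = -27*169/12 + (60 - 947) = -1521/4 - 887 = -5069/4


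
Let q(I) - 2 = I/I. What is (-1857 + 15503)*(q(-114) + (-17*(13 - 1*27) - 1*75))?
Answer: 2265236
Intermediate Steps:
q(I) = 3 (q(I) = 2 + I/I = 2 + 1 = 3)
(-1857 + 15503)*(q(-114) + (-17*(13 - 1*27) - 1*75)) = (-1857 + 15503)*(3 + (-17*(13 - 1*27) - 1*75)) = 13646*(3 + (-17*(13 - 27) - 75)) = 13646*(3 + (-17*(-14) - 75)) = 13646*(3 + (238 - 75)) = 13646*(3 + 163) = 13646*166 = 2265236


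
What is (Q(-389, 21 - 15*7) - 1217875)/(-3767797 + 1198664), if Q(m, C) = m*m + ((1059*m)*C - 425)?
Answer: -33536905/2569133 ≈ -13.054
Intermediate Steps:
Q(m, C) = -425 + m**2 + 1059*C*m (Q(m, C) = m**2 + (1059*C*m - 425) = m**2 + (-425 + 1059*C*m) = -425 + m**2 + 1059*C*m)
(Q(-389, 21 - 15*7) - 1217875)/(-3767797 + 1198664) = ((-425 + (-389)**2 + 1059*(21 - 15*7)*(-389)) - 1217875)/(-3767797 + 1198664) = ((-425 + 151321 + 1059*(21 - 105)*(-389)) - 1217875)/(-2569133) = ((-425 + 151321 + 1059*(-84)*(-389)) - 1217875)*(-1/2569133) = ((-425 + 151321 + 34603884) - 1217875)*(-1/2569133) = (34754780 - 1217875)*(-1/2569133) = 33536905*(-1/2569133) = -33536905/2569133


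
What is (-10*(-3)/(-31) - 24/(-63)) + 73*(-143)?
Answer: -6796171/651 ≈ -10440.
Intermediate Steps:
(-10*(-3)/(-31) - 24/(-63)) + 73*(-143) = (30*(-1/31) - 24*(-1/63)) - 10439 = (-30/31 + 8/21) - 10439 = -382/651 - 10439 = -6796171/651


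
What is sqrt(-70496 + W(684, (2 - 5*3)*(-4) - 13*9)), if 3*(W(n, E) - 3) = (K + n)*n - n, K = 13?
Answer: sqrt(88195) ≈ 296.98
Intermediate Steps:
W(n, E) = 3 - n/3 + n*(13 + n)/3 (W(n, E) = 3 + ((13 + n)*n - n)/3 = 3 + (n*(13 + n) - n)/3 = 3 + (-n + n*(13 + n))/3 = 3 + (-n/3 + n*(13 + n)/3) = 3 - n/3 + n*(13 + n)/3)
sqrt(-70496 + W(684, (2 - 5*3)*(-4) - 13*9)) = sqrt(-70496 + (3 + 4*684 + (1/3)*684**2)) = sqrt(-70496 + (3 + 2736 + (1/3)*467856)) = sqrt(-70496 + (3 + 2736 + 155952)) = sqrt(-70496 + 158691) = sqrt(88195)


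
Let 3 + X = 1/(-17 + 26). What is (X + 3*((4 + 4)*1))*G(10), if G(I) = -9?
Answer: -190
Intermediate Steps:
X = -26/9 (X = -3 + 1/(-17 + 26) = -3 + 1/9 = -26/9 ≈ -2.8889)
(X + 3*((4 + 4)*1))*G(10) = (-26/9 + 3*((4 + 4)*1))*(-9) = (-26/9 + 3*(8*1))*(-9) = (-26/9 + 3*8)*(-9) = (-26/9 + 24)*(-9) = (190/9)*(-9) = -190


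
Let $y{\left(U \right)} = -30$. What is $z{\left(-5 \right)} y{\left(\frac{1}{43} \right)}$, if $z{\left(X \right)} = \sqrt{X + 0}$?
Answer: $- 30 i \sqrt{5} \approx - 67.082 i$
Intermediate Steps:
$z{\left(X \right)} = \sqrt{X}$
$z{\left(-5 \right)} y{\left(\frac{1}{43} \right)} = \sqrt{-5} \left(-30\right) = i \sqrt{5} \left(-30\right) = - 30 i \sqrt{5}$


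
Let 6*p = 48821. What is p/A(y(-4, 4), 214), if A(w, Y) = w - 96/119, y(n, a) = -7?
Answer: -5809699/5574 ≈ -1042.3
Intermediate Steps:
A(w, Y) = -96/119 + w (A(w, Y) = w - 96/119 = -96/119 + w)
p = 48821/6 (p = (⅙)*48821 = 48821/6 ≈ 8136.8)
p/A(y(-4, 4), 214) = 48821/(6*(-96/119 - 7)) = 48821/(6*(-929/119)) = (48821/6)*(-119/929) = -5809699/5574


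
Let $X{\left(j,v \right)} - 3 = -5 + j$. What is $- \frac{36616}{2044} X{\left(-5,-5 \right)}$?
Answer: $\frac{9154}{73} \approx 125.4$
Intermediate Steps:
$X{\left(j,v \right)} = -2 + j$ ($X{\left(j,v \right)} = 3 + \left(-5 + j\right) = -2 + j$)
$- \frac{36616}{2044} X{\left(-5,-5 \right)} = - \frac{36616}{2044} \left(-2 - 5\right) = - \frac{36616}{2044} \left(-7\right) = \left(-1\right) \frac{9154}{511} \left(-7\right) = \left(- \frac{9154}{511}\right) \left(-7\right) = \frac{9154}{73}$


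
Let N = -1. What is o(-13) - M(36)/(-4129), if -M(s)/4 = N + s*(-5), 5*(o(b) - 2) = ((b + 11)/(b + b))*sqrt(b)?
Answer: 8982/4129 + I*sqrt(13)/65 ≈ 2.1753 + 0.05547*I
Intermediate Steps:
o(b) = 2 + (11 + b)/(10*sqrt(b)) (o(b) = 2 + (((b + 11)/(b + b))*sqrt(b))/5 = 2 + (((11 + b)/((2*b)))*sqrt(b))/5 = 2 + (((11 + b)*(1/(2*b)))*sqrt(b))/5 = 2 + (((11 + b)/(2*b))*sqrt(b))/5 = 2 + ((11 + b)/(2*sqrt(b)))/5 = 2 + (11 + b)/(10*sqrt(b)))
M(s) = 4 + 20*s (M(s) = -4*(-1 + s*(-5)) = -4*(-1 - 5*s) = 4 + 20*s)
o(-13) - M(36)/(-4129) = (11 - 13 + 20*sqrt(-13))/(10*sqrt(-13)) - (4 + 20*36)/(-4129) = (-I*sqrt(13)/13)*(11 - 13 + 20*(I*sqrt(13)))/10 - (4 + 720)*(-1)/4129 = (-I*sqrt(13)/13)*(11 - 13 + 20*I*sqrt(13))/10 - 724*(-1)/4129 = (-I*sqrt(13)/13)*(-2 + 20*I*sqrt(13))/10 - 1*(-724/4129) = -I*sqrt(13)*(-2 + 20*I*sqrt(13))/130 + 724/4129 = 724/4129 - I*sqrt(13)*(-2 + 20*I*sqrt(13))/130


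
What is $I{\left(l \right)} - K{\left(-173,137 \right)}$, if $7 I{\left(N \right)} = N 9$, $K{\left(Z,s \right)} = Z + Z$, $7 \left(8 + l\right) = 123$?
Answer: $\frac{17557}{49} \approx 358.31$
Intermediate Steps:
$l = \frac{67}{7}$ ($l = -8 + \frac{1}{7} \cdot 123 = -8 + \frac{123}{7} = \frac{67}{7} \approx 9.5714$)
$K{\left(Z,s \right)} = 2 Z$
$I{\left(N \right)} = \frac{9 N}{7}$ ($I{\left(N \right)} = \frac{N 9}{7} = \frac{9 N}{7}$)
$I{\left(l \right)} - K{\left(-173,137 \right)} = \frac{9}{7} \cdot \frac{67}{7} - 2 \left(-173\right) = \frac{603}{49} - -346 = \frac{603}{49} + 346 = \frac{17557}{49}$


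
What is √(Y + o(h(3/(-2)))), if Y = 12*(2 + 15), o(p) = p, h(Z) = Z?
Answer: 9*√10/2 ≈ 14.230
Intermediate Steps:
Y = 204 (Y = 12*17 = 204)
√(Y + o(h(3/(-2)))) = √(204 + 3/(-2)) = √(204 + 3*(-½)) = √(204 - 3/2) = √(405/2) = 9*√10/2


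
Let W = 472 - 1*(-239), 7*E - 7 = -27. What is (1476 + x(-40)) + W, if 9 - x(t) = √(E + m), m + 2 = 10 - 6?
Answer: 2196 - I*√42/7 ≈ 2196.0 - 0.92582*I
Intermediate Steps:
m = 2 (m = -2 + (10 - 6) = -2 + 4 = 2)
E = -20/7 (E = 1 + (⅐)*(-27) = 1 - 27/7 = -20/7 ≈ -2.8571)
W = 711 (W = 472 + 239 = 711)
x(t) = 9 - I*√42/7 (x(t) = 9 - √(-20/7 + 2) = 9 - √(-6/7) = 9 - I*√42/7)
(1476 + x(-40)) + W = (1476 + (9 - I*√42/7)) + 711 = (1485 - I*√42/7) + 711 = 2196 - I*√42/7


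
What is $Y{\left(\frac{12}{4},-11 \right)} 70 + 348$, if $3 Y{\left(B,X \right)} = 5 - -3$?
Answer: $\frac{1604}{3} \approx 534.67$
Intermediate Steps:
$Y{\left(B,X \right)} = \frac{8}{3}$ ($Y{\left(B,X \right)} = \frac{5 - -3}{3} = \frac{5 + 3}{3} = \frac{1}{3} \cdot 8 = \frac{8}{3}$)
$Y{\left(\frac{12}{4},-11 \right)} 70 + 348 = \frac{8}{3} \cdot 70 + 348 = \frac{560}{3} + 348 = \frac{1604}{3}$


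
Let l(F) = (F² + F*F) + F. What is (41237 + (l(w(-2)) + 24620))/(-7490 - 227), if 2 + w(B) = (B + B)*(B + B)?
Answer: -66263/7717 ≈ -8.5866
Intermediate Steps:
w(B) = -2 + 4*B² (w(B) = -2 + (B + B)*(B + B) = -2 + (2*B)*(2*B) = -2 + 4*B²)
l(F) = F + 2*F² (l(F) = (F² + F²) + F = 2*F² + F = F + 2*F²)
(41237 + (l(w(-2)) + 24620))/(-7490 - 227) = (41237 + ((-2 + 4*(-2)²)*(1 + 2*(-2 + 4*(-2)²)) + 24620))/(-7490 - 227) = (41237 + ((-2 + 4*4)*(1 + 2*(-2 + 4*4)) + 24620))/(-7717) = (41237 + ((-2 + 16)*(1 + 2*(-2 + 16)) + 24620))*(-1/7717) = (41237 + (14*(1 + 2*14) + 24620))*(-1/7717) = (41237 + (14*(1 + 28) + 24620))*(-1/7717) = (41237 + (14*29 + 24620))*(-1/7717) = (41237 + (406 + 24620))*(-1/7717) = (41237 + 25026)*(-1/7717) = 66263*(-1/7717) = -66263/7717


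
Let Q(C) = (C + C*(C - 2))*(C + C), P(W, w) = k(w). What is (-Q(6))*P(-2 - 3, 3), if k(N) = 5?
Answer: -1800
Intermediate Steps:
P(W, w) = 5
Q(C) = 2*C*(C + C*(-2 + C)) (Q(C) = (C + C*(-2 + C))*(2*C) = 2*C*(C + C*(-2 + C)))
(-Q(6))*P(-2 - 3, 3) = -2*6²*(-1 + 6)*5 = -2*36*5*5 = -1*360*5 = -360*5 = -1800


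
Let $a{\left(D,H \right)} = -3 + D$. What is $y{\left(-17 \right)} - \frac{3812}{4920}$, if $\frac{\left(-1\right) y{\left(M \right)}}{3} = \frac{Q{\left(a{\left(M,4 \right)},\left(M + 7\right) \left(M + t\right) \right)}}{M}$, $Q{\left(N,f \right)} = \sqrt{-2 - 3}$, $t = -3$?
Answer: $- \frac{953}{1230} + \frac{3 i \sqrt{5}}{17} \approx -0.7748 + 0.3946 i$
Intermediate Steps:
$Q{\left(N,f \right)} = i \sqrt{5}$ ($Q{\left(N,f \right)} = \sqrt{-5} = i \sqrt{5}$)
$y{\left(M \right)} = - \frac{3 i \sqrt{5}}{M}$ ($y{\left(M \right)} = - 3 \frac{i \sqrt{5}}{M} = - \frac{3 i \sqrt{5}}{M}$)
$y{\left(-17 \right)} - \frac{3812}{4920} = - \frac{3 i \sqrt{5}}{-17} - \frac{3812}{4920} = \left(-3\right) i \sqrt{5} \left(- \frac{1}{17}\right) - 3812 \cdot \frac{1}{4920} = \frac{3 i \sqrt{5}}{17} - \frac{953}{1230} = - \frac{953}{1230} + \frac{3 i \sqrt{5}}{17}$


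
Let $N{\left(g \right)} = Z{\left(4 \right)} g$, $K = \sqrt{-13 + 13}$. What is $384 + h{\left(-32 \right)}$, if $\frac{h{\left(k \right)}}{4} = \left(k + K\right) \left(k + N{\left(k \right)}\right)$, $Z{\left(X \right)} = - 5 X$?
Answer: $-77440$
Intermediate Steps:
$K = 0$ ($K = \sqrt{0} = 0$)
$N{\left(g \right)} = - 20 g$ ($N{\left(g \right)} = \left(-5\right) 4 g = - 20 g$)
$h{\left(k \right)} = - 76 k^{2}$ ($h{\left(k \right)} = 4 \left(k + 0\right) \left(k - 20 k\right) = 4 k \left(- 19 k\right) = 4 \left(- 19 k^{2}\right) = - 76 k^{2}$)
$384 + h{\left(-32 \right)} = 384 - 76 \left(-32\right)^{2} = 384 - 77824 = -77440$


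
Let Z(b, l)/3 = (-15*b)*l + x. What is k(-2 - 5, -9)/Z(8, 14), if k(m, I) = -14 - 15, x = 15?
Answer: 29/4995 ≈ 0.0058058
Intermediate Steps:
Z(b, l) = 45 - 45*b*l (Z(b, l) = 3*((-15*b)*l + 15) = 3*(-15*b*l + 15) = 3*(15 - 15*b*l) = 45 - 45*b*l)
k(m, I) = -29
k(-2 - 5, -9)/Z(8, 14) = -29/(45 - 45*8*14) = -29/(45 - 5040) = -29/(-4995) = -29*(-1/4995) = 29/4995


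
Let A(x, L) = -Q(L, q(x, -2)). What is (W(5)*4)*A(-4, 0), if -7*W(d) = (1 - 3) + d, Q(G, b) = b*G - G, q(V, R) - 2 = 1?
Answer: 0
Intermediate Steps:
q(V, R) = 3 (q(V, R) = 2 + 1 = 3)
Q(G, b) = -G + G*b (Q(G, b) = G*b - G = -G + G*b)
W(d) = 2/7 - d/7 (W(d) = -((1 - 3) + d)/7 = -(-2 + d)/7 = 2/7 - d/7)
A(x, L) = -2*L (A(x, L) = -L*(-1 + 3) = -L*2 = -2*L)
(W(5)*4)*A(-4, 0) = ((2/7 - ⅐*5)*4)*(-2*0) = ((2/7 - 5/7)*4)*0 = -3/7*4*0 = -12/7*0 = 0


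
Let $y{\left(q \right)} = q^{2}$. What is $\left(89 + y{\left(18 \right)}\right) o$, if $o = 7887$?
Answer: $3257331$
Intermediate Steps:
$\left(89 + y{\left(18 \right)}\right) o = \left(89 + 18^{2}\right) 7887 = \left(89 + 324\right) 7887 = 413 \cdot 7887 = 3257331$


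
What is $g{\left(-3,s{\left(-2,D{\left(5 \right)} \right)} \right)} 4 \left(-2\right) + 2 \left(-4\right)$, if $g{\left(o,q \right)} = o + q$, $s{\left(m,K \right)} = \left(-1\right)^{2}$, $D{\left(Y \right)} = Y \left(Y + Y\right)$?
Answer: $8$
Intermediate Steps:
$D{\left(Y \right)} = 2 Y^{2}$ ($D{\left(Y \right)} = Y 2 Y = 2 Y^{2}$)
$s{\left(m,K \right)} = 1$
$g{\left(-3,s{\left(-2,D{\left(5 \right)} \right)} \right)} 4 \left(-2\right) + 2 \left(-4\right) = \left(-3 + 1\right) 4 \left(-2\right) + 2 \left(-4\right) = \left(-2\right) \left(-8\right) - 8 = 16 - 8 = 8$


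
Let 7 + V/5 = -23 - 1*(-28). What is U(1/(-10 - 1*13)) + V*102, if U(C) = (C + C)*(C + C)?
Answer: -539576/529 ≈ -1020.0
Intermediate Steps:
V = -10 (V = -35 + 5*(-23 - 1*(-28)) = -35 + 5*(-23 + 28) = -35 + 5*5 = -35 + 25 = -10)
U(C) = 4*C**2 (U(C) = (2*C)*(2*C) = 4*C**2)
U(1/(-10 - 1*13)) + V*102 = 4*(1/(-10 - 1*13))**2 - 10*102 = 4*(1/(-10 - 13))**2 - 1020 = 4*(1/(-23))**2 - 1020 = 4*(-1/23)**2 - 1020 = 4*(1/529) - 1020 = 4/529 - 1020 = -539576/529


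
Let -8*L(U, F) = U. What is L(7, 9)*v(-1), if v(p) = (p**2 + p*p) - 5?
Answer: 21/8 ≈ 2.6250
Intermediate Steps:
v(p) = -5 + 2*p**2 (v(p) = (p**2 + p**2) - 5 = 2*p**2 - 5 = -5 + 2*p**2)
L(U, F) = -U/8
L(7, 9)*v(-1) = (-1/8*7)*(-5 + 2*(-1)**2) = -7*(-5 + 2*1)/8 = -7*(-5 + 2)/8 = -7/8*(-3) = 21/8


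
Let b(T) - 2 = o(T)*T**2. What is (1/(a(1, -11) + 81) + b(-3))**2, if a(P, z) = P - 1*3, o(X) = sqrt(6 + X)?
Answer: 1541844/6241 + 2862*sqrt(3)/79 ≈ 309.80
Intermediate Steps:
a(P, z) = -3 + P (a(P, z) = P - 3 = -3 + P)
b(T) = 2 + T**2*sqrt(6 + T) (b(T) = 2 + sqrt(6 + T)*T**2 = 2 + T**2*sqrt(6 + T))
(1/(a(1, -11) + 81) + b(-3))**2 = (1/((-3 + 1) + 81) + (2 + (-3)**2*sqrt(6 - 3)))**2 = (1/(-2 + 81) + (2 + 9*sqrt(3)))**2 = (1/79 + (2 + 9*sqrt(3)))**2 = (159/79 + 9*sqrt(3))**2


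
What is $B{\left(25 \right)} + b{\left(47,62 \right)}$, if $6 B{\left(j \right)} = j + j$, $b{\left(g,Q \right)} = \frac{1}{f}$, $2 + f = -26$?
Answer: $\frac{697}{84} \approx 8.2976$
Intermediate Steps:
$f = -28$ ($f = -2 - 26 = -28$)
$b{\left(g,Q \right)} = - \frac{1}{28}$ ($b{\left(g,Q \right)} = \frac{1}{-28} = - \frac{1}{28}$)
$B{\left(j \right)} = \frac{j}{3}$ ($B{\left(j \right)} = \frac{j + j}{6} = \frac{2 j}{6} = \frac{j}{3}$)
$B{\left(25 \right)} + b{\left(47,62 \right)} = \frac{1}{3} \cdot 25 - \frac{1}{28} = \frac{25}{3} - \frac{1}{28} = \frac{697}{84}$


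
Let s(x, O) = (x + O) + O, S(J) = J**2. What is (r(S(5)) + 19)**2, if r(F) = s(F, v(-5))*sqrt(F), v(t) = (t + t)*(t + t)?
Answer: 1308736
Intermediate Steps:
v(t) = 4*t**2 (v(t) = (2*t)*(2*t) = 4*t**2)
s(x, O) = x + 2*O (s(x, O) = (O + x) + O = x + 2*O)
r(F) = sqrt(F)*(200 + F) (r(F) = (F + 2*(4*(-5)**2))*sqrt(F) = (F + 2*(4*25))*sqrt(F) = (F + 2*100)*sqrt(F) = (F + 200)*sqrt(F) = (200 + F)*sqrt(F) = sqrt(F)*(200 + F))
(r(S(5)) + 19)**2 = (sqrt(5**2)*(200 + 5**2) + 19)**2 = (sqrt(25)*(200 + 25) + 19)**2 = (5*225 + 19)**2 = (1125 + 19)**2 = 1144**2 = 1308736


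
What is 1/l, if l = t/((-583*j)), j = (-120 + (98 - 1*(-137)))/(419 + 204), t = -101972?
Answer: 1265/1198652 ≈ 0.0010554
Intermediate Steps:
j = 115/623 (j = (-120 + (98 + 137))/623 = (-120 + 235)*(1/623) = 115*(1/623) = 115/623 ≈ 0.18459)
l = 1198652/1265 (l = -101972/((-583*115/623)) = -101972/(-67045/623) = -101972*(-623/67045) = 1198652/1265 ≈ 947.55)
1/l = 1/(1198652/1265) = 1265/1198652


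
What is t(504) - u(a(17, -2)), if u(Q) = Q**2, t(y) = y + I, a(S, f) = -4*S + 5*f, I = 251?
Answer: -5329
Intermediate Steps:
t(y) = 251 + y (t(y) = y + 251 = 251 + y)
t(504) - u(a(17, -2)) = (251 + 504) - (-4*17 + 5*(-2))**2 = 755 - (-68 - 10)**2 = 755 - 1*(-78)**2 = 755 - 1*6084 = 755 - 6084 = -5329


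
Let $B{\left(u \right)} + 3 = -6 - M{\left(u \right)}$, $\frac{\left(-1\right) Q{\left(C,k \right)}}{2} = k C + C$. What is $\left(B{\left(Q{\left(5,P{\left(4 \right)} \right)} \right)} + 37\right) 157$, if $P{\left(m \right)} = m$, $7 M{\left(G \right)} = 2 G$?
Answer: $\frac{46472}{7} \approx 6638.9$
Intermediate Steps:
$M{\left(G \right)} = \frac{2 G}{7}$
$Q{\left(C,k \right)} = - 2 C - 2 C k$ ($Q{\left(C,k \right)} = - 2 \left(k C + C\right) = - 2 \left(C k + C\right) = - 2 \left(C + C k\right) = - 2 C - 2 C k$)
$B{\left(u \right)} = -9 - \frac{2 u}{7}$ ($B{\left(u \right)} = -3 - \left(6 + \frac{2 u}{7}\right) = -9 - \frac{2 u}{7}$)
$\left(B{\left(Q{\left(5,P{\left(4 \right)} \right)} \right)} + 37\right) 157 = \left(\left(-9 - \frac{2 \left(\left(-2\right) 5 \left(1 + 4\right)\right)}{7}\right) + 37\right) 157 = \left(\left(-9 - \frac{2 \left(\left(-2\right) 5 \cdot 5\right)}{7}\right) + 37\right) 157 = \left(\left(-9 - - \frac{100}{7}\right) + 37\right) 157 = \left(\left(-9 + \frac{100}{7}\right) + 37\right) 157 = \left(\frac{37}{7} + 37\right) 157 = \frac{296}{7} \cdot 157 = \frac{46472}{7}$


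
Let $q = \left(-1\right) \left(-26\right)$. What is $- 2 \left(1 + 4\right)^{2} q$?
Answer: $-1300$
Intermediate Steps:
$q = 26$
$- 2 \left(1 + 4\right)^{2} q = - 2 \left(1 + 4\right)^{2} \cdot 26 = - 2 \cdot 5^{2} \cdot 26 = \left(-2\right) 25 \cdot 26 = \left(-50\right) 26 = -1300$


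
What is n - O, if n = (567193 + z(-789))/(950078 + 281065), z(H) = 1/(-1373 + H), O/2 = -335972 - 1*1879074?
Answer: 11791715170918537/2661731166 ≈ 4.4301e+6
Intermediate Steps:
O = -4430092 (O = 2*(-335972 - 1*1879074) = 2*(-335972 - 1879074) = 2*(-2215046) = -4430092)
n = 1226271265/2661731166 (n = (567193 + 1/(-1373 - 789))/(950078 + 281065) = (567193 + 1/(-2162))/1231143 = (567193 - 1/2162)*(1/1231143) = (1226271265/2162)*(1/1231143) = 1226271265/2661731166 ≈ 0.46070)
n - O = 1226271265/2661731166 - 1*(-4430092) = 1226271265/2661731166 + 4430092 = 11791715170918537/2661731166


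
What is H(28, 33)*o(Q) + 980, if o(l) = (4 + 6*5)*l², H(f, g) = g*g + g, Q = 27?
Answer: 27810872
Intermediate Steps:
H(f, g) = g + g² (H(f, g) = g² + g = g + g²)
o(l) = 34*l² (o(l) = (4 + 30)*l² = 34*l²)
H(28, 33)*o(Q) + 980 = (33*(1 + 33))*(34*27²) + 980 = (33*34)*(34*729) + 980 = 1122*24786 + 980 = 27809892 + 980 = 27810872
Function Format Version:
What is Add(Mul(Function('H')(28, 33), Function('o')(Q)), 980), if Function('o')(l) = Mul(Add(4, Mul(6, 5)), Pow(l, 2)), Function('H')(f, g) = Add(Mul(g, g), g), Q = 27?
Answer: 27810872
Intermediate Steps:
Function('H')(f, g) = Add(g, Pow(g, 2)) (Function('H')(f, g) = Add(Pow(g, 2), g) = Add(g, Pow(g, 2)))
Function('o')(l) = Mul(34, Pow(l, 2)) (Function('o')(l) = Mul(Add(4, 30), Pow(l, 2)) = Mul(34, Pow(l, 2)))
Add(Mul(Function('H')(28, 33), Function('o')(Q)), 980) = Add(Mul(Mul(33, Add(1, 33)), Mul(34, Pow(27, 2))), 980) = Add(Mul(Mul(33, 34), Mul(34, 729)), 980) = Add(Mul(1122, 24786), 980) = Add(27809892, 980) = 27810872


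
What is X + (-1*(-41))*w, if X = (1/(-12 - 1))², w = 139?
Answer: 963132/169 ≈ 5699.0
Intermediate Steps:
X = 1/169 (X = (1/(-13))² = (-1/13)² = 1/169 ≈ 0.0059172)
X + (-1*(-41))*w = 1/169 - 1*(-41)*139 = 1/169 + 41*139 = 1/169 + 5699 = 963132/169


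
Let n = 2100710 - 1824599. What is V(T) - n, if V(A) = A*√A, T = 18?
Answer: -276111 + 54*√2 ≈ -2.7603e+5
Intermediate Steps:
n = 276111
V(A) = A^(3/2)
V(T) - n = 18^(3/2) - 1*276111 = 54*√2 - 276111 = -276111 + 54*√2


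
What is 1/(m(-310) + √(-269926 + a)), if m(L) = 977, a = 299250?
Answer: 977/925205 - 2*√7331/925205 ≈ 0.00087090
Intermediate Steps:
1/(m(-310) + √(-269926 + a)) = 1/(977 + √(-269926 + 299250)) = 1/(977 + √29324) = 1/(977 + 2*√7331)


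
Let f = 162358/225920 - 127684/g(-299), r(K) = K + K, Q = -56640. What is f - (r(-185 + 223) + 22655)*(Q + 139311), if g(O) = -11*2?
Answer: -2335004706677271/1242560 ≈ -1.8792e+9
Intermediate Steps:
r(K) = 2*K
g(O) = -22
f = 7212485289/1242560 (f = 162358/225920 - 127684/(-22) = 162358*(1/225920) - 127684*(-1/22) = 81179/112960 + 63842/11 = 7212485289/1242560 ≈ 5804.5)
f - (r(-185 + 223) + 22655)*(Q + 139311) = 7212485289/1242560 - (2*(-185 + 223) + 22655)*(-56640 + 139311) = 7212485289/1242560 - (2*38 + 22655)*82671 = 7212485289/1242560 - (76 + 22655)*82671 = 7212485289/1242560 - 22731*82671 = 7212485289/1242560 - 1*1879194501 = 7212485289/1242560 - 1879194501 = -2335004706677271/1242560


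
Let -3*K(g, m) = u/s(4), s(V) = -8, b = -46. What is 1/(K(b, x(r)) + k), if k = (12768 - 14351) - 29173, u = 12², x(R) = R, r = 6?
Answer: -1/30750 ≈ -3.2520e-5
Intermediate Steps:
u = 144
k = -30756 (k = -1583 - 29173 = -30756)
K(g, m) = 6 (K(g, m) = -48/(-8) = -48*(-1)/8 = -⅓*(-18) = 6)
1/(K(b, x(r)) + k) = 1/(6 - 30756) = 1/(-30750) = -1/30750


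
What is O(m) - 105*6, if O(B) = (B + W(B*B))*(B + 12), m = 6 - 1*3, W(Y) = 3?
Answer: -540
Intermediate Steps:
m = 3 (m = 6 - 3 = 3)
O(B) = (3 + B)*(12 + B) (O(B) = (B + 3)*(B + 12) = (3 + B)*(12 + B))
O(m) - 105*6 = (36 + 3**2 + 15*3) - 105*6 = (36 + 9 + 45) - 630 = 90 - 630 = -540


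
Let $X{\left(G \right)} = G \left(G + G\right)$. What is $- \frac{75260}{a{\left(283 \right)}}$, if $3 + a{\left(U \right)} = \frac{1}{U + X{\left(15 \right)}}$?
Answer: $\frac{27582790}{1099} \approx 25098.0$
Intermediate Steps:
$X{\left(G \right)} = 2 G^{2}$ ($X{\left(G \right)} = G 2 G = 2 G^{2}$)
$a{\left(U \right)} = -3 + \frac{1}{450 + U}$ ($a{\left(U \right)} = -3 + \frac{1}{U + 2 \cdot 15^{2}} = -3 + \frac{1}{U + 2 \cdot 225} = -3 + \frac{1}{U + 450} = -3 + \frac{1}{450 + U}$)
$- \frac{75260}{a{\left(283 \right)}} = - \frac{75260}{\frac{1}{450 + 283} \left(-1349 - 849\right)} = - \frac{75260}{\frac{1}{733} \left(-1349 - 849\right)} = - \frac{75260}{\frac{1}{733} \left(-2198\right)} = - \frac{75260}{- \frac{2198}{733}} = \left(-75260\right) \left(- \frac{733}{2198}\right) = \frac{27582790}{1099}$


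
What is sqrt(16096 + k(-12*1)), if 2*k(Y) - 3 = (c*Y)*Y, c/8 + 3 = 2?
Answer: sqrt(62086)/2 ≈ 124.59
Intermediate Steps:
c = -8 (c = -24 + 8*2 = -24 + 16 = -8)
k(Y) = 3/2 - 4*Y**2 (k(Y) = 3/2 + ((-8*Y)*Y)/2 = 3/2 + (-8*Y**2)/2 = 3/2 - 4*Y**2)
sqrt(16096 + k(-12*1)) = sqrt(16096 + (3/2 - 4*(-12*1)**2)) = sqrt(16096 + (3/2 - 4*(-12)**2)) = sqrt(16096 + (3/2 - 4*144)) = sqrt(16096 + (3/2 - 576)) = sqrt(16096 - 1149/2) = sqrt(31043/2) = sqrt(62086)/2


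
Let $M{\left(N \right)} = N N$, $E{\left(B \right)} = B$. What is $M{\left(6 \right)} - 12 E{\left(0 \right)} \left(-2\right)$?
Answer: $36$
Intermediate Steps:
$M{\left(N \right)} = N^{2}$
$M{\left(6 \right)} - 12 E{\left(0 \right)} \left(-2\right) = 6^{2} - 12 \cdot 0 \left(-2\right) = 36 - 0 = 36 + 0 = 36$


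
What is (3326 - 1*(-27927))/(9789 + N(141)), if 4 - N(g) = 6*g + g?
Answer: 31253/8806 ≈ 3.5491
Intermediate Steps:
N(g) = 4 - 7*g (N(g) = 4 - (6*g + g) = 4 - 7*g)
(3326 - 1*(-27927))/(9789 + N(141)) = (3326 - 1*(-27927))/(9789 + (4 - 7*141)) = (3326 + 27927)/(9789 + (4 - 987)) = 31253/(9789 - 983) = 31253/8806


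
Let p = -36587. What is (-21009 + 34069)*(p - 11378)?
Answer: -626422900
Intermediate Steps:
(-21009 + 34069)*(p - 11378) = (-21009 + 34069)*(-36587 - 11378) = 13060*(-47965) = -626422900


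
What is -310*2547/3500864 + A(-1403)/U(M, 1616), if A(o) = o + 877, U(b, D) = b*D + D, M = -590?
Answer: -1233043127/5480602592 ≈ -0.22498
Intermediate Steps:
U(b, D) = D + D*b (U(b, D) = D*b + D = D + D*b)
A(o) = 877 + o
-310*2547/3500864 + A(-1403)/U(M, 1616) = -310*2547/3500864 + (877 - 1403)/((1616*(1 - 590))) = -789570*1/3500864 - 526/(1616*(-589)) = -394785/1750432 - 526/(-951824) = -394785/1750432 - 526*(-1/951824) = -394785/1750432 + 263/475912 = -1233043127/5480602592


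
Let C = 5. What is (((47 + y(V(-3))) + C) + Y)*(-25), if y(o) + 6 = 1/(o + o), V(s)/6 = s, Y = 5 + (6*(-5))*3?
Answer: 35125/36 ≈ 975.69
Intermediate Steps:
Y = -85 (Y = 5 - 30*3 = 5 - 90 = -85)
V(s) = 6*s
y(o) = -6 + 1/(2*o) (y(o) = -6 + 1/(o + o) = -6 + 1/(2*o))
(((47 + y(V(-3))) + C) + Y)*(-25) = (((47 + (-6 + 1/(2*((6*(-3)))))) + 5) - 85)*(-25) = (((47 + (-6 + (½)/(-18))) + 5) - 85)*(-25) = (((47 + (-6 + (½)*(-1/18))) + 5) - 85)*(-25) = (((47 + (-6 - 1/36)) + 5) - 85)*(-25) = (((47 - 217/36) + 5) - 85)*(-25) = ((1475/36 + 5) - 85)*(-25) = (1655/36 - 85)*(-25) = -1405/36*(-25) = 35125/36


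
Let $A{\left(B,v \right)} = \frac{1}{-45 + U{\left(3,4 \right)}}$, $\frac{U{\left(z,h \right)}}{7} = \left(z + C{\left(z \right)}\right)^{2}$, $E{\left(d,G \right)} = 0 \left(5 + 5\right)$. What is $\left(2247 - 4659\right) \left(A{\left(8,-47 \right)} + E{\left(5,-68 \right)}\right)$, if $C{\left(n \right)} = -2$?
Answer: $\frac{1206}{19} \approx 63.474$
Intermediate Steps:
$E{\left(d,G \right)} = 0$ ($E{\left(d,G \right)} = 0 \cdot 10 = 0$)
$U{\left(z,h \right)} = 7 \left(-2 + z\right)^{2}$ ($U{\left(z,h \right)} = 7 \left(z - 2\right)^{2} = 7 \left(-2 + z\right)^{2}$)
$A{\left(B,v \right)} = - \frac{1}{38}$ ($A{\left(B,v \right)} = \frac{1}{-45 + 7 \left(-2 + 3\right)^{2}} = \frac{1}{-45 + 7 \cdot 1^{2}} = \frac{1}{-45 + 7 \cdot 1} = \frac{1}{-45 + 7} = \frac{1}{-38} = - \frac{1}{38}$)
$\left(2247 - 4659\right) \left(A{\left(8,-47 \right)} + E{\left(5,-68 \right)}\right) = \left(2247 - 4659\right) \left(- \frac{1}{38} + 0\right) = \left(-2412\right) \left(- \frac{1}{38}\right) = \frac{1206}{19}$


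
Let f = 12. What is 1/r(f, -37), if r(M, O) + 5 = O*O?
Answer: 1/1364 ≈ 0.00073314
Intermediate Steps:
r(M, O) = -5 + O² (r(M, O) = -5 + O*O = -5 + O²)
1/r(f, -37) = 1/(-5 + (-37)²) = 1/(-5 + 1369) = 1/1364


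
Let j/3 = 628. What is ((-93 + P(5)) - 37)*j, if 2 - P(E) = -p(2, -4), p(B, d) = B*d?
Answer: -256224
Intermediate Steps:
j = 1884 (j = 3*628 = 1884)
P(E) = -6 (P(E) = 2 - (-1)*2*(-4) = 2 - (-1)*(-8) = 2 - 1*8 = 2 - 8 = -6)
((-93 + P(5)) - 37)*j = ((-93 - 6) - 37)*1884 = (-99 - 37)*1884 = -136*1884 = -256224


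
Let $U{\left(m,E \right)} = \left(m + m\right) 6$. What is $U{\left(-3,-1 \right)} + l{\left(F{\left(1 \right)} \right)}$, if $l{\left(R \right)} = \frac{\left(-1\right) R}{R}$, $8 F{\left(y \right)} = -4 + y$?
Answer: $-37$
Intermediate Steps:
$F{\left(y \right)} = - \frac{1}{2} + \frac{y}{8}$ ($F{\left(y \right)} = \frac{-4 + y}{8} = - \frac{1}{2} + \frac{y}{8}$)
$U{\left(m,E \right)} = 12 m$ ($U{\left(m,E \right)} = 2 m 6 = 12 m$)
$l{\left(R \right)} = -1$
$U{\left(-3,-1 \right)} + l{\left(F{\left(1 \right)} \right)} = 12 \left(-3\right) - 1 = -36 - 1 = -37$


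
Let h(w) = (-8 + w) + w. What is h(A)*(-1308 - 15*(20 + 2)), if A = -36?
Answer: 131040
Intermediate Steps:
h(w) = -8 + 2*w
h(A)*(-1308 - 15*(20 + 2)) = (-8 + 2*(-36))*(-1308 - 15*(20 + 2)) = (-8 - 72)*(-1308 - 15*22) = -80*(-1308 - 330) = -80*(-1638) = 131040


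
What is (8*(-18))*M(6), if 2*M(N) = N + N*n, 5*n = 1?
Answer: -2592/5 ≈ -518.40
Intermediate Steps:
n = ⅕ (n = (⅕)*1 = ⅕ ≈ 0.20000)
M(N) = 3*N/5 (M(N) = (N + N*(⅕))/2 = (N + N/5)/2 = (6*N/5)/2 = 3*N/5)
(8*(-18))*M(6) = (8*(-18))*((⅗)*6) = -144*18/5 = -2592/5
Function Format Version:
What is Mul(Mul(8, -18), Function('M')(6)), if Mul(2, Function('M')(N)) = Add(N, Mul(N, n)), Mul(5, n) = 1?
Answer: Rational(-2592, 5) ≈ -518.40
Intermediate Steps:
n = Rational(1, 5) (n = Mul(Rational(1, 5), 1) = Rational(1, 5) ≈ 0.20000)
Function('M')(N) = Mul(Rational(3, 5), N) (Function('M')(N) = Mul(Rational(1, 2), Add(N, Mul(N, Rational(1, 5)))) = Mul(Rational(1, 2), Add(N, Mul(Rational(1, 5), N))) = Mul(Rational(1, 2), Mul(Rational(6, 5), N)) = Mul(Rational(3, 5), N))
Mul(Mul(8, -18), Function('M')(6)) = Mul(Mul(8, -18), Mul(Rational(3, 5), 6)) = Mul(-144, Rational(18, 5)) = Rational(-2592, 5)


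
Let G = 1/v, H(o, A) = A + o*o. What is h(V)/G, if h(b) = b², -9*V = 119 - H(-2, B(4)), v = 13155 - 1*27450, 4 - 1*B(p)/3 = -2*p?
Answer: -29738365/27 ≈ -1.1014e+6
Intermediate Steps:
B(p) = 12 + 6*p (B(p) = 12 - (-6)*p = 12 + 6*p)
H(o, A) = A + o²
v = -14295 (v = 13155 - 27450 = -14295)
V = -79/9 (V = -(119 - ((12 + 6*4) + (-2)²))/9 = -(119 - ((12 + 24) + 4))/9 = -(119 - (36 + 4))/9 = -(119 - 1*40)/9 = -(119 - 40)/9 = -⅑*79 = -79/9 ≈ -8.7778)
G = -1/14295 (G = 1/(-14295) = -1/14295 ≈ -6.9955e-5)
h(V)/G = (-79/9)²/(-1/14295) = (6241/81)*(-14295) = -29738365/27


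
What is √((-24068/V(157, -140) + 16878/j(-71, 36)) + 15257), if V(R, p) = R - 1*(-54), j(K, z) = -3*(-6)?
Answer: 2*√1610829915/633 ≈ 126.81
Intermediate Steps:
j(K, z) = 18
V(R, p) = 54 + R (V(R, p) = R + 54 = 54 + R)
√((-24068/V(157, -140) + 16878/j(-71, 36)) + 15257) = √((-24068/(54 + 157) + 16878/18) + 15257) = √((-24068/211 + 16878*(1/18)) + 15257) = √((-24068*1/211 + 2813/3) + 15257) = √((-24068/211 + 2813/3) + 15257) = √(521339/633 + 15257) = √(10179020/633) = 2*√1610829915/633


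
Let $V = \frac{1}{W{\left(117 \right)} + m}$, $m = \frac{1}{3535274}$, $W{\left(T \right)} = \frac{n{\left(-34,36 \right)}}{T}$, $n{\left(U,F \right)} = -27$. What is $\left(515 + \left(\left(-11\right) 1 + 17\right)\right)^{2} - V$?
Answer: $\frac{2878897359331}{10605809} \approx 2.7145 \cdot 10^{5}$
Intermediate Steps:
$W{\left(T \right)} = - \frac{27}{T}$
$m = \frac{1}{3535274} \approx 2.8286 \cdot 10^{-7}$
$V = - \frac{45958562}{10605809}$ ($V = \frac{1}{- \frac{27}{117} + \frac{1}{3535274}} = \frac{1}{\left(-27\right) \frac{1}{117} + \frac{1}{3535274}} = \frac{1}{- \frac{3}{13} + \frac{1}{3535274}} = \frac{1}{- \frac{10605809}{45958562}} = - \frac{45958562}{10605809} \approx -4.3333$)
$\left(515 + \left(\left(-11\right) 1 + 17\right)\right)^{2} - V = \left(515 + \left(\left(-11\right) 1 + 17\right)\right)^{2} - - \frac{45958562}{10605809} = \left(515 + \left(-11 + 17\right)\right)^{2} + \frac{45958562}{10605809} = \left(515 + 6\right)^{2} + \frac{45958562}{10605809} = 521^{2} + \frac{45958562}{10605809} = 271441 + \frac{45958562}{10605809} = \frac{2878897359331}{10605809}$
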